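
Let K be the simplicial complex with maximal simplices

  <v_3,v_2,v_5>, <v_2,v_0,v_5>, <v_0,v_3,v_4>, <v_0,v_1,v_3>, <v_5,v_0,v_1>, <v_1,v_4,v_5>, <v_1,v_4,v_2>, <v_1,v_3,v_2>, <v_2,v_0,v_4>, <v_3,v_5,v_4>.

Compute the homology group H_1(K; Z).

H_1 ≅ Z/2.

Order the vertices as v_0 < v_1 < v_2 < v_3 < v_4 < v_5. Listing each simplex with vertices in this order, K has dimension 2 with simplices:

  0-simplices (6): [v_0], [v_1], [v_2], [v_3], [v_4], [v_5]
  1-simplices (15): (15 of them)
  2-simplices (10): [v_0,v_1,v_3], [v_0,v_1,v_5], [v_0,v_2,v_4], [v_0,v_2,v_5], [v_0,v_3,v_4], [v_1,v_2,v_3], [v_1,v_2,v_4], [v_1,v_4,v_5], [v_2,v_3,v_5], [v_3,v_4,v_5]

Hence C_0 ≅ Z^6, C_1 ≅ Z^15, C_2 ≅ Z^10.

The boundary map ∂_1: C_1 → C_0 is given by ∂[p,q] = [q] − [p]. For instance
  ∂[v_0,v_3] = [v_3] − [v_0].
This gives a 6×15 integer matrix of rank 5; reducing to Smith normal form yields diagonal entries (1,1,1,1,1).

Boundary ∂_2: C_2 → C_1 maps a triangle to the signed sum of its edges. For instance
  ∂[v_3,v_4,v_5] = [v_4,v_5] − [v_3,v_5] + [v_3,v_4],
  ∂[v_1,v_4,v_5] = [v_4,v_5] − [v_1,v_5] + [v_1,v_4].
The resulting 15×10 matrix has rank 10, and its Smith normal form has invariant factors (1,1,1,1,1,1,1,1,1,2).

Computing H_k = (kernel of ∂_k) / (image of ∂_{k+1}):

  H_1: rank ker ∂_1 − rank ∂_2 = (15 − 5) − 10 = 0, and ∂_2 has invariant factor 2 > 1, so H_1 = Z/2.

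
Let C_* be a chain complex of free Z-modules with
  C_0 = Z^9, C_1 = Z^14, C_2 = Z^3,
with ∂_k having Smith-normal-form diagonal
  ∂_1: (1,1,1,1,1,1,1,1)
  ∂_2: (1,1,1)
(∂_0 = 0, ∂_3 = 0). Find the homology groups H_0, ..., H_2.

H_0: b_0 = 9 − 0 − 8 = 1; torsion from ∂_1 factors > 1: none. So H_0 ≅ Z.
H_1: b_1 = 14 − 8 − 3 = 3; torsion from ∂_2 factors > 1: none. So H_1 ≅ Z^3.
H_2: b_2 = 3 − 3 − 0 = 0; torsion from ∂_3 factors > 1: none. So H_2 ≅ 0.

H_0 ≅ Z,  H_1 ≅ Z^3,  H_2 = 0.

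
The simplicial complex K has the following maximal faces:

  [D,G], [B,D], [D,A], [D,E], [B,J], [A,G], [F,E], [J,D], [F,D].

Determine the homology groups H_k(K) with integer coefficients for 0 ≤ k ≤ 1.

H_0 ≅ Z,  H_1 ≅ Z^3.

Order the vertices as A < B < D < E < F < G < J. Listing each simplex with vertices in this order, K has dimension 1 with simplices:

  0-simplices (7): A, B, D, E, F, G, J
  1-simplices (9): AD, AG, BD, BJ, DE, DF, DG, DJ, EF

so the chain groups are C_0 ≅ Z^7, C_1 ≅ Z^9.

The boundary map ∂_1: C_1 → C_0 sends each edge [p,q] (with p < q) to q − p. For instance
  ∂BJ = J − B.
The resulting 7×9 matrix has rank 6, and its Smith normal form has invariant factors (1,1,1,1,1,1).

Now H_k = ker ∂_k / im ∂_{k+1}, so:

  H_0: rank C_0 − rank ∂_1 = 7 − 6 = 1, and the invariant factors of ∂_1 are all 1, so H_0 = Z.
  H_1: rank ker ∂_1 − rank ∂_2 = (9 − 6) − 0 = 3, and there is no ∂_2, so H_1 = Z^3.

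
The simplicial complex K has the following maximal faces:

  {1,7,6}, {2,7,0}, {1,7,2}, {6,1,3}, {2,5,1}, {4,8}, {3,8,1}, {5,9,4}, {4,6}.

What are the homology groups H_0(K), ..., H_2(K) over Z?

K has 10 vertices, 18 edges, 7 triangles.
rank ∂_0 = 0, rank ∂_1 = 9 ⇒ b_0 = 10 − 0 − 9 = 1; all invariant factors of ∂_1 are 1 so no torsion. So H_0 = Z.
rank ∂_1 = 9, rank ∂_2 = 7 ⇒ b_1 = 18 − 9 − 7 = 2; all invariant factors of ∂_2 are 1 so no torsion. So H_1 = Z^2.
rank ∂_2 = 7, rank ∂_3 = 0 ⇒ b_2 = 7 − 7 − 0 = 0. So H_2 = 0.

H_0 ≅ Z,  H_1 ≅ Z^2,  H_2 = 0.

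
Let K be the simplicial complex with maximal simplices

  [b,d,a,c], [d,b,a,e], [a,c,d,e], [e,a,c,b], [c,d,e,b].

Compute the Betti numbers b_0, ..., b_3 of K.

K has 5 vertices, 10 edges, 10 triangles, 5 3-simplices.
rank ∂_0 = 0, rank ∂_1 = 4 ⇒ b_0 = 5 − 0 − 4 = 1; all invariant factors of ∂_1 are 1 so no torsion. So H_0 ≅ Z.
rank ∂_1 = 4, rank ∂_2 = 6 ⇒ b_1 = 10 − 4 − 6 = 0; all invariant factors of ∂_2 are 1 so no torsion. So H_1 ≅ 0.
rank ∂_2 = 6, rank ∂_3 = 4 ⇒ b_2 = 10 − 6 − 4 = 0; all invariant factors of ∂_3 are 1 so no torsion. So H_2 ≅ 0.
rank ∂_3 = 4, rank ∂_4 = 0 ⇒ b_3 = 5 − 4 − 0 = 1. So H_3 ≅ Z.

b_0 = 1, b_1 = 0, b_2 = 0, b_3 = 1.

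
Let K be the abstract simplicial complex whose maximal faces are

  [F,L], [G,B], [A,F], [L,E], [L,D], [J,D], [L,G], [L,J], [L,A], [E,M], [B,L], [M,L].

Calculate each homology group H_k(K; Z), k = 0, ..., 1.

We work with the vertex ordering A < B < D < E < F < G < J < L < M. The simplices of K, each written with vertices in increasing order, are:

  0-simplices (9): A, B, D, E, F, G, J, L, M
  1-simplices (12): AF, AL, BG, BL, DJ, DL, EL, EM, FL, GL, JL, LM

so the chain groups are C_0 ≅ Z^9, C_1 ≅ Z^12.

Boundary ∂_1: C_1 → C_0 maps an edge to its endpoints' difference, ∂[p,q] = q − p. For instance
  ∂FL = L − F.
This gives a 9×12 integer matrix of rank 8; reducing to Smith normal form yields diagonal entries (1,1,1,1,1,1,1,1).

Computing H_k = (kernel of ∂_k) / (image of ∂_{k+1}):

  H_0: rank C_0 − rank ∂_1 = 9 − 8 = 1, and the invariant factors of ∂_1 are all 1, so H_0 ≅ Z.
  H_1: rank ker ∂_1 − rank ∂_2 = (12 − 8) − 0 = 4, and there is no ∂_2, so H_1 ≅ Z^4.

As a check, the Euler characteristic is 9 − 12 = -3, which agrees with 1 − 4 = -3.

H_0 ≅ Z,  H_1 ≅ Z^4.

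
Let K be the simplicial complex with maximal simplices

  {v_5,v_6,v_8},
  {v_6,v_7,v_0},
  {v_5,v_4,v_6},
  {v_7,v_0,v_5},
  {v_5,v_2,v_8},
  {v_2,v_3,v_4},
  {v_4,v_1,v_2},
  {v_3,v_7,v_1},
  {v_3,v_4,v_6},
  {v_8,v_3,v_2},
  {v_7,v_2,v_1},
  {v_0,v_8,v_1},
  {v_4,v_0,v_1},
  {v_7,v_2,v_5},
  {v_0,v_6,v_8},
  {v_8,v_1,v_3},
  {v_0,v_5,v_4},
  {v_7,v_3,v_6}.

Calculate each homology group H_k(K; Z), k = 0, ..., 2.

H_0 ≅ Z,  H_1 ≅ Z ⊕ Z_2,  H_2 = 0.

Take the total order v_0 < v_1 < v_2 < v_3 < v_4 < v_5 < v_6 < v_7 < v_8 on the vertex set. Then K (dimension 2) consists of the simplices:

  0-simplices (9): [v_0], [v_1], [v_2], [v_3], [v_4], [v_5], [v_6], [v_7], [v_8]
  1-simplices (27): (27 of them)
  2-simplices (18): (18 of them)

Hence C_0 ≅ Z^9, C_1 ≅ Z^27, C_2 ≅ Z^18.

∂_1: C_1 → C_0 is given by ∂[p,q] = [q] − [p]. For instance
  ∂[v_0,v_6] = [v_6] − [v_0].
The resulting 9×27 matrix has rank 8, and its Smith normal form has invariant factors (1,1,1,1,1,1,1,1).

Boundary ∂_2: C_2 → C_1 sends each 2-simplex [p,q,r] to [q,r] − [p,r] + [p,q]. For instance
  ∂[v_1,v_3,v_7] = [v_3,v_7] − [v_1,v_7] + [v_1,v_3],
  ∂[v_2,v_5,v_8] = [v_5,v_8] − [v_2,v_8] + [v_2,v_5].
As a 27×18 matrix over Z this has rank 18, with invariant factors (1,1,1,1,1,1,1,1,1,1,1,1,1,1,1,1,1,2).

Computing H_k = (kernel of ∂_k) / (image of ∂_{k+1}):

  H_0: rank C_0 − rank ∂_1 = 9 − 8 = 1, and the invariant factors of ∂_1 are all 1, so H_0 ≅ Z.
  H_1: rank ker ∂_1 − rank ∂_2 = (27 − 8) − 18 = 1, and ∂_2 has invariant factor 2 > 1, so H_1 ≅ Z ⊕ Z_2.
  H_2: rank ker ∂_2 − rank ∂_3 = (18 − 18) − 0 = 0, and there is no ∂_3, so H_2 ≅ 0.

As a check, the Euler characteristic is 9 − 27 + 18 = 0, which agrees with 1 − 1 + 0 = 0.
(K is a triangulation of the Klein bottle.)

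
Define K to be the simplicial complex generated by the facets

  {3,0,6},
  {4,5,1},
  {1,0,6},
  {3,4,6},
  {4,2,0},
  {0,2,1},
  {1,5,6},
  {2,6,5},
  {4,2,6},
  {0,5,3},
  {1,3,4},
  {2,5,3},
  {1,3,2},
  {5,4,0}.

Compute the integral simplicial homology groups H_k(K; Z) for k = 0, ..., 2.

We work with the vertex ordering 0 < 1 < 2 < 3 < 4 < 5 < 6. The simplices of K, each written with vertices in increasing order, are:

  0-simplices (7): [0], [1], [2], [3], [4], [5], [6]
  1-simplices (21): [0,1], [0,2], [0,3], [0,4], [0,5], [0,6], [1,2], [1,3], [1,4], [1,5], [1,6], [2,3], [2,4], [2,5], [2,6], [3,4], [3,5], [3,6], [4,5], [4,6], [5,6]
  2-simplices (14): [0,1,2], [0,1,6], [0,2,4], [0,3,5], [0,3,6], [0,4,5], [1,2,3], [1,3,4], [1,4,5], [1,5,6], [2,3,5], [2,4,6], [2,5,6], [3,4,6]

giving chain groups C_0 ≅ Z^7, C_1 ≅ Z^21, C_2 ≅ Z^14.

Boundary ∂_1: C_1 → C_0 maps an edge to its endpoints' difference, ∂[p,q] = q − p.
The resulting 7×21 matrix has rank 6, and its Smith normal form has invariant factors (1,1,1,1,1,1).

The boundary map ∂_2: C_2 → C_1 maps a triangle to the signed sum of its edges. For instance
  ∂[1,4,5] = [4,5] − [1,5] + [1,4],
  ∂[2,3,5] = [3,5] − [2,5] + [2,3].
This gives a 21×14 integer matrix of rank 13; reducing to Smith normal form yields diagonal entries (1,1,1,1,1,1,1,1,1,1,1,1,1).

Computing H_k = (kernel of ∂_k) / (image of ∂_{k+1}):

  H_0: rank C_0 − rank ∂_1 = 7 − 6 = 1, and the invariant factors of ∂_1 are all 1, so H_0 ≅ Z.
  H_1: rank ker ∂_1 − rank ∂_2 = (21 − 6) − 13 = 2, and the invariant factors of ∂_2 are all 1, so H_1 ≅ Z^2.
  H_2: rank ker ∂_2 − rank ∂_3 = (14 − 13) − 0 = 1, and there is no ∂_3, so H_2 ≅ Z.

H_0 ≅ Z,  H_1 ≅ Z^2,  H_2 ≅ Z.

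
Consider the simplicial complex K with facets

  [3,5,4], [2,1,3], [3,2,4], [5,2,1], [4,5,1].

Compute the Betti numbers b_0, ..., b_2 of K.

Order the vertices as 1 < 2 < 3 < 4 < 5. Listing each simplex with vertices in this order, K has dimension 2 with simplices:

  0-simplices (5): [1], [2], [3], [4], [5]
  1-simplices (10): [1,2], [1,3], [1,4], [1,5], [2,3], [2,4], [2,5], [3,4], [3,5], [4,5]
  2-simplices (5): [1,2,3], [1,2,5], [1,4,5], [2,3,4], [3,4,5]

Hence C_0 ≅ Z^5, C_1 ≅ Z^10, C_2 ≅ Z^5.

∂_1: C_1 → C_0 sends each edge [p,q] (with p < q) to q − p. For instance
  ∂[2,4] = [4] − [2].
The resulting 5×10 matrix has rank 4, and its Smith normal form has invariant factors (1,1,1,1).

Boundary ∂_2: C_2 → C_1 sends each 2-simplex [p,q,r] to [q,r] − [p,r] + [p,q]. For instance
  ∂[3,4,5] = [4,5] − [3,5] + [3,4],
  ∂[1,2,3] = [2,3] − [1,3] + [1,2].
The resulting 10×5 matrix has rank 5, and its Smith normal form has invariant factors (1,1,1,1,1).

Reading off H_k = ker ∂_k / im ∂_{k+1}:

  H_0: rank C_0 − rank ∂_1 = 5 − 4 = 1, and the invariant factors of ∂_1 are all 1, so H_0 = Z.
  H_1: rank ker ∂_1 − rank ∂_2 = (10 − 4) − 5 = 1, and the invariant factors of ∂_2 are all 1, so H_1 = Z.
  H_2: rank ker ∂_2 − rank ∂_3 = (5 − 5) − 0 = 0, and there is no ∂_3, so H_2 = 0.

As a check, the Euler characteristic is 5 − 10 + 5 = 0, which agrees with 1 − 1 + 0 = 0.
(K is a triangulation of the Möbius band.)

Hence the Betti numbers are b_0 = 1, b_1 = 1, b_2 = 0.

b_0 = 1, b_1 = 1, b_2 = 0.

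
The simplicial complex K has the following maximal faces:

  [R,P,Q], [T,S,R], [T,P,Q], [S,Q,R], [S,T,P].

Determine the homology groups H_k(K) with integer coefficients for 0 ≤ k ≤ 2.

Fix the vertex order P < Q < R < S < T and write every simplex with vertices in increasing order. Then dim K = 2 and the simplices of K are:

  0-simplices (5): P, Q, R, S, T
  1-simplices (10): PQ, PR, PS, PT, QR, QS, QT, RS, RT, ST
  2-simplices (5): PQR, PQT, PST, QRS, RST

giving chain groups C_0 ≅ Z^5, C_1 ≅ Z^10, C_2 ≅ Z^5.

Boundary ∂_1: C_1 → C_0 maps an edge to its endpoints' difference, ∂[p,q] = q − p. For instance
  ∂PR = R − P.
As a 5×10 matrix over Z this has rank 4, with invariant factors (1,1,1,1).

∂_2: C_2 → C_1 sends each 2-simplex [p,q,r] to [q,r] − [p,r] + [p,q]. For instance
  ∂QRS = RS − QS + QR,
  ∂PQR = QR − PR + PQ.
The resulting 10×5 matrix has rank 5, and its Smith normal form has invariant factors (1,1,1,1,1).

Computing H_k = (kernel of ∂_k) / (image of ∂_{k+1}):

  H_0: rank C_0 − rank ∂_1 = 5 − 4 = 1, and the invariant factors of ∂_1 are all 1, so H_0 ≅ Z.
  H_1: rank ker ∂_1 − rank ∂_2 = (10 − 4) − 5 = 1, and the invariant factors of ∂_2 are all 1, so H_1 ≅ Z.
  H_2: rank ker ∂_2 − rank ∂_3 = (5 − 5) − 0 = 0, and there is no ∂_3, so H_2 ≅ 0.

(K is a triangulation of the Möbius band.)

H_0 = Z,  H_1 = Z,  H_2 = 0.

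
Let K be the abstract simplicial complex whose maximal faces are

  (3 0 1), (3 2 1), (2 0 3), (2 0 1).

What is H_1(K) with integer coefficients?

Fix the vertex order 0 < 1 < 2 < 3 and write every simplex with vertices in increasing order. Then dim K = 2 and the simplices of K are:

  0-simplices (4): [0], [1], [2], [3]
  1-simplices (6): [0,1], [0,2], [0,3], [1,2], [1,3], [2,3]
  2-simplices (4): [0,1,2], [0,1,3], [0,2,3], [1,2,3]

Hence C_0 ≅ Z^4, C_1 ≅ Z^6, C_2 ≅ Z^4.

Boundary ∂_1: C_1 → C_0 is given by ∂[p,q] = [q] − [p]. For instance
  ∂[2,3] = [3] − [2].
This gives a 4×6 integer matrix of rank 3; reducing to Smith normal form yields diagonal entries (1,1,1).

∂_2: C_2 → C_1 maps a triangle to the signed sum of its edges. For instance
  ∂[0,1,2] = [1,2] − [0,2] + [0,1],
  ∂[0,2,3] = [2,3] − [0,3] + [0,2].
The 6×4 boundary matrix has rank 3 and Smith normal form diag(1,1,1).

Reading off H_k = ker ∂_k / im ∂_{k+1}:

  H_1: rank ker ∂_1 − rank ∂_2 = (6 − 3) − 3 = 0, and the invariant factors of ∂_2 are all 1, so H_1 ≅ 0.

H_1 ≅ 0.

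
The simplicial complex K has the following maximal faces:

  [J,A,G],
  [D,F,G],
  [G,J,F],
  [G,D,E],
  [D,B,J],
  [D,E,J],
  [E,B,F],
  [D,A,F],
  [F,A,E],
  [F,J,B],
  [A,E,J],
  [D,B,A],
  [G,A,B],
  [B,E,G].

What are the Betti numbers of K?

Order the vertices as A < B < D < E < F < G < J. Listing each simplex with vertices in this order, K has dimension 2 with simplices:

  0-simplices (7): A, B, D, E, F, G, J
  1-simplices (21): AB, AD, AE, AF, AG, AJ, BD, BE, BF, BG, BJ, DE, DF, DG, DJ, EF, EG, EJ, FG, FJ, GJ
  2-simplices (14): ABD, ABG, ADF, AEF, AEJ, AGJ, BDJ, BEF, BEG, BFJ, DEG, DEJ, DFG, FGJ

giving chain groups C_0 ≅ Z^7, C_1 ≅ Z^21, C_2 ≅ Z^14.

∂_1: C_1 → C_0 sends each edge [p,q] (with p < q) to q − p. For instance
  ∂BG = G − B.
The resulting 7×21 matrix has rank 6, and its Smith normal form has invariant factors (1,1,1,1,1,1).

Boundary ∂_2: C_2 → C_1 maps a triangle to the signed sum of its edges. For instance
  ∂BDJ = DJ − BJ + BD,
  ∂AGJ = GJ − AJ + AG.
The 21×14 boundary matrix has rank 13 and Smith normal form diag(1,1,1,1,1,1,1,1,1,1,1,1,1).

Reading off H_k = ker ∂_k / im ∂_{k+1}:

  H_0: rank C_0 − rank ∂_1 = 7 − 6 = 1, and the invariant factors of ∂_1 are all 1, so H_0 = Z.
  H_1: rank ker ∂_1 − rank ∂_2 = (21 − 6) − 13 = 2, and the invariant factors of ∂_2 are all 1, so H_1 = Z^2.
  H_2: rank ker ∂_2 − rank ∂_3 = (14 − 13) − 0 = 1, and there is no ∂_3, so H_2 = Z.

As a check, the Euler characteristic is 7 − 21 + 14 = 0, which agrees with 1 − 2 + 1 = 0.
(K is a triangulation of the torus T^2.)

Hence the Betti numbers are b_0 = 1, b_1 = 2, b_2 = 1.

b_0 = 1, b_1 = 2, b_2 = 1.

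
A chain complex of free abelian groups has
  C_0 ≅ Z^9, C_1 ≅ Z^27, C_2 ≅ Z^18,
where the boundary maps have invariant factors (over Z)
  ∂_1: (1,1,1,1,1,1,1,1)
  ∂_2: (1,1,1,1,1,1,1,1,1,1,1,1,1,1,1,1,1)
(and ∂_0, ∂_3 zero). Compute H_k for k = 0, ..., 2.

H_0 ≅ Z,  H_1 ≅ Z^2,  H_2 ≅ Z.

H_0: b_0 = 9 − 0 − 8 = 1; torsion from ∂_1 factors > 1: none. So H_0 ≅ Z.
H_1: b_1 = 27 − 8 − 17 = 2; torsion from ∂_2 factors > 1: none. So H_1 ≅ Z^2.
H_2: b_2 = 18 − 17 − 0 = 1; torsion from ∂_3 factors > 1: none. So H_2 ≅ Z.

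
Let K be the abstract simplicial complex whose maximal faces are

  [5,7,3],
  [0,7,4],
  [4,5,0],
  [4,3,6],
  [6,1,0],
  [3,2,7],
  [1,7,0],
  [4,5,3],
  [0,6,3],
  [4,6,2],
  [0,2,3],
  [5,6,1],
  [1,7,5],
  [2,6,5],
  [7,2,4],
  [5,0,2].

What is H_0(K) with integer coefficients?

Take the total order 0 < 1 < 2 < 3 < 4 < 5 < 6 < 7 on the vertex set. Then K (dimension 2) consists of the simplices:

  0-simplices (8): [0], [1], [2], [3], [4], [5], [6], [7]
  1-simplices (24): (24 of them)
  2-simplices (16): [0,1,6], [0,1,7], [0,2,3], [0,2,5], [0,3,6], [0,4,5], [0,4,7], [1,5,6], [1,5,7], [2,3,7], [2,4,6], [2,4,7], [2,5,6], [3,4,5], [3,4,6], [3,5,7]

giving chain groups C_0 ≅ Z^8, C_1 ≅ Z^24, C_2 ≅ Z^16.

∂_1: C_1 → C_0 is given by ∂[p,q] = [q] − [p]. For instance
  ∂[4,5] = [5] − [4].
The 8×24 boundary matrix has rank 7 and Smith normal form diag(1,1,1,1,1,1,1).

∂_2: C_2 → C_1 acts by ∂[p,q,r] = [q,r] − [p,r] + [p,q]. For instance
  ∂[0,4,5] = [4,5] − [0,5] + [0,4],
  ∂[1,5,7] = [5,7] − [1,7] + [1,5].
The 24×16 boundary matrix has rank 15 and Smith normal form diag(1,1,1,1,1,1,1,1,1,1,1,1,1,1,1).

Reading off H_k = ker ∂_k / im ∂_{k+1}:

  H_0: rank C_0 − rank ∂_1 = 8 − 7 = 1, and the invariant factors of ∂_1 are all 1, so H_0 ≅ Z.

H_0 = Z.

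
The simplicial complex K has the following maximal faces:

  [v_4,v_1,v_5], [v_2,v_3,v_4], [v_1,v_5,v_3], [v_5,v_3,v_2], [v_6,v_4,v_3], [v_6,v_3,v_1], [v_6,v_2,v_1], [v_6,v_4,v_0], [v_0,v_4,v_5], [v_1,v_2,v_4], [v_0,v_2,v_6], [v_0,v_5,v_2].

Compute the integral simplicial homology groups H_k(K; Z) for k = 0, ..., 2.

H_0 = Z,  H_1 = Z_2,  H_2 = 0.

Take the total order v_0 < v_1 < v_2 < v_3 < v_4 < v_5 < v_6 on the vertex set. Then K (dimension 2) consists of the simplices:

  0-simplices (7): [v_0], [v_1], [v_2], [v_3], [v_4], [v_5], [v_6]
  1-simplices (18): (18 of them)
  2-simplices (12): (12 of them)

Hence C_0 ≅ Z^7, C_1 ≅ Z^18, C_2 ≅ Z^12.

The boundary map ∂_1: C_1 → C_0 maps an edge to its endpoints' difference, ∂[p,q] = q − p. For instance
  ∂[v_0,v_4] = [v_4] − [v_0].
The 7×18 boundary matrix has rank 6 and Smith normal form diag(1,1,1,1,1,1).

∂_2: C_2 → C_1 maps a triangle to the signed sum of its edges. For instance
  ∂[v_0,v_4,v_6] = [v_4,v_6] − [v_0,v_6] + [v_0,v_4],
  ∂[v_0,v_2,v_6] = [v_2,v_6] − [v_0,v_6] + [v_0,v_2].
As a 18×12 matrix over Z this has rank 12, with invariant factors (1,1,1,1,1,1,1,1,1,1,1,2).

From H_k ≅ ker(∂_k) / im(∂_{k+1}) we obtain:

  H_0: rank C_0 − rank ∂_1 = 7 − 6 = 1, and the invariant factors of ∂_1 are all 1, so H_0 = Z.
  H_1: rank ker ∂_1 − rank ∂_2 = (18 − 6) − 12 = 0, and ∂_2 has invariant factor 2 > 1, so H_1 = Z_2.
  H_2: rank ker ∂_2 − rank ∂_3 = (12 − 12) − 0 = 0, and there is no ∂_3, so H_2 = 0.

As a check, the Euler characteristic is 7 − 18 + 12 = 1, which agrees with 1 − 0 + 0 = 1.
(K is a triangulation of the real projective plane RP^2.)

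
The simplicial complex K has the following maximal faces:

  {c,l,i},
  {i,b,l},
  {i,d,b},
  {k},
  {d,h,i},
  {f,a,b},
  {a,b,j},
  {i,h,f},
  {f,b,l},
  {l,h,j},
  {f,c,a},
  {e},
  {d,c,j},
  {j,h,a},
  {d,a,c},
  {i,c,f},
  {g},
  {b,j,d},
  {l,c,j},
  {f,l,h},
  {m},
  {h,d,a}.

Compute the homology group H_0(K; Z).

H_0 = Z^5.

K has 13 vertices, 27 edges, 18 triangles.
rank ∂_0 = 0, rank ∂_1 = 8 ⇒ b_0 = 13 − 0 − 8 = 5; all invariant factors of ∂_1 are 1 so no torsion. So H_0 = Z^5.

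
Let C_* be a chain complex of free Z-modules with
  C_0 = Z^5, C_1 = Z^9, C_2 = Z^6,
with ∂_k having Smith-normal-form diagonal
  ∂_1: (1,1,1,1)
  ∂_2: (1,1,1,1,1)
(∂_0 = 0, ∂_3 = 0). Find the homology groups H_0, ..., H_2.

H_0: b_0 = 5 − 0 − 4 = 1; torsion from ∂_1 factors > 1: none. So H_0 = Z.
H_1: b_1 = 9 − 4 − 5 = 0; torsion from ∂_2 factors > 1: none. So H_1 = 0.
H_2: b_2 = 6 − 5 − 0 = 1; torsion from ∂_3 factors > 1: none. So H_2 = Z.

H_0 = Z,  H_1 = 0,  H_2 = Z.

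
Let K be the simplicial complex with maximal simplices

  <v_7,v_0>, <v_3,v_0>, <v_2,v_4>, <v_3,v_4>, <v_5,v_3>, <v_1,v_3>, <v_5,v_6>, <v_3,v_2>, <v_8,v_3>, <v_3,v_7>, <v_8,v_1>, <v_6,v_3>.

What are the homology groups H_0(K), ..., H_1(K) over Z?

H_0 ≅ Z,  H_1 ≅ Z^4.

We work with the vertex ordering v_0 < v_1 < v_2 < v_3 < v_4 < v_5 < v_6 < v_7 < v_8. The simplices of K, each written with vertices in increasing order, are:

  0-simplices (9): [v_0], [v_1], [v_2], [v_3], [v_4], [v_5], [v_6], [v_7], [v_8]
  1-simplices (12): [v_0,v_3], [v_0,v_7], [v_1,v_3], [v_1,v_8], [v_2,v_3], [v_2,v_4], [v_3,v_4], [v_3,v_5], [v_3,v_6], [v_3,v_7], [v_3,v_8], [v_5,v_6]

so the chain groups are C_0 ≅ Z^9, C_1 ≅ Z^12.

Boundary ∂_1: C_1 → C_0 is given by ∂[p,q] = [q] − [p].
This gives a 9×12 integer matrix of rank 8; reducing to Smith normal form yields diagonal entries (1,1,1,1,1,1,1,1).

Computing H_k = (kernel of ∂_k) / (image of ∂_{k+1}):

  H_0: rank C_0 − rank ∂_1 = 9 − 8 = 1, and the invariant factors of ∂_1 are all 1, so H_0 = Z.
  H_1: rank ker ∂_1 − rank ∂_2 = (12 − 8) − 0 = 4, and there is no ∂_2, so H_1 = Z^4.

(K is a triangulation of a wedge of 4 circles.)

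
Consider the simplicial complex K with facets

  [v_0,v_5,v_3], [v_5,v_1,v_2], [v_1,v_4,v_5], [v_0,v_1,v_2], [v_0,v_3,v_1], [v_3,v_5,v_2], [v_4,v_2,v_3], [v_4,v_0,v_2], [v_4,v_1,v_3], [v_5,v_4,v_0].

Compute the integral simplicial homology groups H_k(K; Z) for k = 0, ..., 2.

Take the total order v_0 < v_1 < v_2 < v_3 < v_4 < v_5 on the vertex set. Then K (dimension 2) consists of the simplices:

  0-simplices (6): [v_0], [v_1], [v_2], [v_3], [v_4], [v_5]
  1-simplices (15): (15 of them)
  2-simplices (10): [v_0,v_1,v_2], [v_0,v_1,v_3], [v_0,v_2,v_4], [v_0,v_3,v_5], [v_0,v_4,v_5], [v_1,v_2,v_5], [v_1,v_3,v_4], [v_1,v_4,v_5], [v_2,v_3,v_4], [v_2,v_3,v_5]

so the chain groups are C_0 ≅ Z^6, C_1 ≅ Z^15, C_2 ≅ Z^10.

∂_1: C_1 → C_0 is given by ∂[p,q] = [q] − [p]. For instance
  ∂[v_2,v_5] = [v_5] − [v_2].
The 6×15 boundary matrix has rank 5 and Smith normal form diag(1,1,1,1,1).

∂_2: C_2 → C_1 acts by ∂[p,q,r] = [q,r] − [p,r] + [p,q]. For instance
  ∂[v_2,v_3,v_5] = [v_3,v_5] − [v_2,v_5] + [v_2,v_3],
  ∂[v_2,v_3,v_4] = [v_3,v_4] − [v_2,v_4] + [v_2,v_3].
The 15×10 boundary matrix has rank 10 and Smith normal form diag(1,1,1,1,1,1,1,1,1,2).

From H_k ≅ ker(∂_k) / im(∂_{k+1}) we obtain:

  H_0: rank C_0 − rank ∂_1 = 6 − 5 = 1, and the invariant factors of ∂_1 are all 1, so H_0 ≅ Z.
  H_1: rank ker ∂_1 − rank ∂_2 = (15 − 5) − 10 = 0, and ∂_2 has invariant factor 2 > 1, so H_1 ≅ Z_2.
  H_2: rank ker ∂_2 − rank ∂_3 = (10 − 10) − 0 = 0, and there is no ∂_3, so H_2 ≅ 0.

H_0 = Z,  H_1 = Z_2,  H_2 = 0.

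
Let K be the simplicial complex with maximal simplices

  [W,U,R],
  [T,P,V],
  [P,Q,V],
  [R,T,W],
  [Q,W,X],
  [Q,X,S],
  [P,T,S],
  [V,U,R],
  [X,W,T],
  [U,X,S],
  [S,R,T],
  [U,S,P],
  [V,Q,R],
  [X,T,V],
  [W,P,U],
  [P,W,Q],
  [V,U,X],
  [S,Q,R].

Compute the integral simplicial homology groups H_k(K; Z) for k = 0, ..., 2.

We work with the vertex ordering P < Q < R < S < T < U < V < W < X. The simplices of K, each written with vertices in increasing order, are:

  0-simplices (9): P, Q, R, S, T, U, V, W, X
  1-simplices (27): PQ, PS, PT, PU, PV, PW, QR, QS, QV, QW, QX, RS, RT, RU, RV, RW, ST, SU, SX, TV, TW, TX, UV, UW, UX, VX, WX
  2-simplices (18): PQV, PQW, PST, PSU, PTV, PUW, QRS, QRV, QSX, QWX, RST, RTW, RUV, RUW, SUX, TVX, TWX, UVX

giving chain groups C_0 ≅ Z^9, C_1 ≅ Z^27, C_2 ≅ Z^18.

∂_1: C_1 → C_0 maps an edge to its endpoints' difference, ∂[p,q] = q − p. For instance
  ∂TX = X − T.
This gives a 9×27 integer matrix of rank 8; reducing to Smith normal form yields diagonal entries (1,1,1,1,1,1,1,1).

∂_2: C_2 → C_1 sends each 2-simplex [p,q,r] to [q,r] − [p,r] + [p,q]. For instance
  ∂PQW = QW − PW + PQ,
  ∂PQV = QV − PV + PQ.
This gives a 27×18 integer matrix of rank 17; reducing to Smith normal form yields diagonal entries (1,1,1,1,1,1,1,1,1,1,1,1,1,1,1,1,1).

Reading off H_k = ker ∂_k / im ∂_{k+1}:

  H_0: rank C_0 − rank ∂_1 = 9 − 8 = 1, and the invariant factors of ∂_1 are all 1, so H_0 = Z.
  H_1: rank ker ∂_1 − rank ∂_2 = (27 − 8) − 17 = 2, and the invariant factors of ∂_2 are all 1, so H_1 = Z^2.
  H_2: rank ker ∂_2 − rank ∂_3 = (18 − 17) − 0 = 1, and there is no ∂_3, so H_2 = Z.

As a check, the Euler characteristic is 9 − 27 + 18 = 0, which agrees with 1 − 2 + 1 = 0.
(K is a triangulation of the torus T^2.)

H_0 ≅ Z,  H_1 ≅ Z^2,  H_2 ≅ Z.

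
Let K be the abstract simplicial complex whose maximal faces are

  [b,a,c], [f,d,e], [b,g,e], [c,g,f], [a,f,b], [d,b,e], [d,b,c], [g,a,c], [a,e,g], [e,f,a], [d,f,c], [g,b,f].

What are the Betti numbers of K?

Take the total order a < b < c < d < e < f < g on the vertex set. Then K (dimension 2) consists of the simplices:

  0-simplices (7): a, b, c, d, e, f, g
  1-simplices (18): ab, ac, ae, af, ag, bc, bd, be, bf, bg, cd, cf, cg, de, df, ef, eg, fg
  2-simplices (12): abc, abf, acg, aef, aeg, bcd, bde, beg, bfg, cdf, cfg, def

giving chain groups C_0 ≅ Z^7, C_1 ≅ Z^18, C_2 ≅ Z^12.

Boundary ∂_1: C_1 → C_0 maps an edge to its endpoints' difference, ∂[p,q] = q − p. For instance
  ∂eg = g − e.
As a 7×18 matrix over Z this has rank 6, with invariant factors (1,1,1,1,1,1).

The boundary map ∂_2: C_2 → C_1 maps a triangle to the signed sum of its edges. For instance
  ∂cdf = df − cf + cd,
  ∂bcd = cd − bd + bc.
As a 18×12 matrix over Z this has rank 12, with invariant factors (1,1,1,1,1,1,1,1,1,1,1,2).

From H_k ≅ ker(∂_k) / im(∂_{k+1}) we obtain:

  H_0: rank C_0 − rank ∂_1 = 7 − 6 = 1, and the invariant factors of ∂_1 are all 1, so H_0 = Z.
  H_1: rank ker ∂_1 − rank ∂_2 = (18 − 6) − 12 = 0, and ∂_2 has invariant factor 2 > 1, so H_1 = Z/2.
  H_2: rank ker ∂_2 − rank ∂_3 = (12 − 12) − 0 = 0, and there is no ∂_3, so H_2 = 0.

(K is a triangulation of the real projective plane RP^2.)

Hence the Betti numbers are b_0 = 1, b_1 = 0, b_2 = 0.

b_0 = 1, b_1 = 0, b_2 = 0.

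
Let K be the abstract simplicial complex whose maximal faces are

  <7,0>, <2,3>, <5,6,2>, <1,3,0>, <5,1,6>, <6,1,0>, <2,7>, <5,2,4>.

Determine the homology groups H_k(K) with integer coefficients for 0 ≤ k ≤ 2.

We work with the vertex ordering 0 < 1 < 2 < 3 < 4 < 5 < 6 < 7. The simplices of K, each written with vertices in increasing order, are:

  0-simplices (8): [0], [1], [2], [3], [4], [5], [6], [7]
  1-simplices (14): [0,1], [0,3], [0,6], [0,7], [1,3], [1,5], [1,6], [2,3], [2,4], [2,5], [2,6], [2,7], [4,5], [5,6]
  2-simplices (5): [0,1,3], [0,1,6], [1,5,6], [2,4,5], [2,5,6]

Hence C_0 ≅ Z^8, C_1 ≅ Z^14, C_2 ≅ Z^5.

Boundary ∂_1: C_1 → C_0 is given by ∂[p,q] = [q] − [p]. For instance
  ∂[2,5] = [5] − [2].
The resulting 8×14 matrix has rank 7, and its Smith normal form has invariant factors (1,1,1,1,1,1,1).

∂_2: C_2 → C_1 acts by ∂[p,q,r] = [q,r] − [p,r] + [p,q]. For instance
  ∂[0,1,6] = [1,6] − [0,6] + [0,1],
  ∂[2,5,6] = [5,6] − [2,6] + [2,5].
As a 14×5 matrix over Z this has rank 5, with invariant factors (1,1,1,1,1).

Reading off H_k = ker ∂_k / im ∂_{k+1}:

  H_0: rank C_0 − rank ∂_1 = 8 − 7 = 1, and the invariant factors of ∂_1 are all 1, so H_0 = Z.
  H_1: rank ker ∂_1 − rank ∂_2 = (14 − 7) − 5 = 2, and the invariant factors of ∂_2 are all 1, so H_1 = Z^2.
  H_2: rank ker ∂_2 − rank ∂_3 = (5 − 5) − 0 = 0, and there is no ∂_3, so H_2 = 0.

H_0 = Z,  H_1 = Z^2,  H_2 = 0.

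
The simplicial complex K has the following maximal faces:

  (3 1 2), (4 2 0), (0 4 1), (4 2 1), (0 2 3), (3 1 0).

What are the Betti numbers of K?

b_0 = 1, b_1 = 0, b_2 = 1.

Order the vertices as 0 < 1 < 2 < 3 < 4. Listing each simplex with vertices in this order, K has dimension 2 with simplices:

  0-simplices (5): [0], [1], [2], [3], [4]
  1-simplices (9): [0,1], [0,2], [0,3], [0,4], [1,2], [1,3], [1,4], [2,3], [2,4]
  2-simplices (6): [0,1,3], [0,1,4], [0,2,3], [0,2,4], [1,2,3], [1,2,4]

Hence C_0 ≅ Z^5, C_1 ≅ Z^9, C_2 ≅ Z^6.

∂_1: C_1 → C_0 sends each edge [p,q] (with p < q) to q − p.
This gives a 5×9 integer matrix of rank 4; reducing to Smith normal form yields diagonal entries (1,1,1,1).

∂_2: C_2 → C_1 acts by ∂[p,q,r] = [q,r] − [p,r] + [p,q]. For instance
  ∂[0,1,4] = [1,4] − [0,4] + [0,1],
  ∂[0,2,4] = [2,4] − [0,4] + [0,2].
The 9×6 boundary matrix has rank 5 and Smith normal form diag(1,1,1,1,1).

Computing H_k = (kernel of ∂_k) / (image of ∂_{k+1}):

  H_0: rank C_0 − rank ∂_1 = 5 − 4 = 1, and the invariant factors of ∂_1 are all 1, so H_0 ≅ Z.
  H_1: rank ker ∂_1 − rank ∂_2 = (9 − 4) − 5 = 0, and the invariant factors of ∂_2 are all 1, so H_1 ≅ 0.
  H_2: rank ker ∂_2 − rank ∂_3 = (6 − 5) − 0 = 1, and there is no ∂_3, so H_2 ≅ Z.

As a check, the Euler characteristic is 5 − 9 + 6 = 2, which agrees with 1 − 0 + 1 = 2.
(K is a triangulation of the 2-sphere S^2.)

Hence the Betti numbers are b_0 = 1, b_1 = 0, b_2 = 1.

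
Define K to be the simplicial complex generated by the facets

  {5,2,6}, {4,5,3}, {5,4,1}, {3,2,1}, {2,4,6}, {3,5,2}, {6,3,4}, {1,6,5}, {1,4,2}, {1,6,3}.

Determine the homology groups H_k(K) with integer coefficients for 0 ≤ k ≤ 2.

Order the vertices as 1 < 2 < 3 < 4 < 5 < 6. Listing each simplex with vertices in this order, K has dimension 2 with simplices:

  0-simplices (6): [1], [2], [3], [4], [5], [6]
  1-simplices (15): [1,2], [1,3], [1,4], [1,5], [1,6], [2,3], [2,4], [2,5], [2,6], [3,4], [3,5], [3,6], [4,5], [4,6], [5,6]
  2-simplices (10): [1,2,3], [1,2,4], [1,3,6], [1,4,5], [1,5,6], [2,3,5], [2,4,6], [2,5,6], [3,4,5], [3,4,6]

Hence C_0 ≅ Z^6, C_1 ≅ Z^15, C_2 ≅ Z^10.

Boundary ∂_1: C_1 → C_0 sends each edge [p,q] (with p < q) to q − p. For instance
  ∂[2,6] = [6] − [2].
The resulting 6×15 matrix has rank 5, and its Smith normal form has invariant factors (1,1,1,1,1).

∂_2: C_2 → C_1 acts by ∂[p,q,r] = [q,r] − [p,r] + [p,q]. For instance
  ∂[1,2,3] = [2,3] − [1,3] + [1,2],
  ∂[3,4,6] = [4,6] − [3,6] + [3,4].
The 15×10 boundary matrix has rank 10 and Smith normal form diag(1,1,1,1,1,1,1,1,1,2).

Now H_k = ker ∂_k / im ∂_{k+1}, so:

  H_0: rank C_0 − rank ∂_1 = 6 − 5 = 1, and the invariant factors of ∂_1 are all 1, so H_0 = Z.
  H_1: rank ker ∂_1 − rank ∂_2 = (15 − 5) − 10 = 0, and ∂_2 has invariant factor 2 > 1, so H_1 = Z/2.
  H_2: rank ker ∂_2 − rank ∂_3 = (10 − 10) − 0 = 0, and there is no ∂_3, so H_2 = 0.

(K is a triangulation of the real projective plane RP^2.)

H_0 ≅ Z,  H_1 ≅ Z/2,  H_2 = 0.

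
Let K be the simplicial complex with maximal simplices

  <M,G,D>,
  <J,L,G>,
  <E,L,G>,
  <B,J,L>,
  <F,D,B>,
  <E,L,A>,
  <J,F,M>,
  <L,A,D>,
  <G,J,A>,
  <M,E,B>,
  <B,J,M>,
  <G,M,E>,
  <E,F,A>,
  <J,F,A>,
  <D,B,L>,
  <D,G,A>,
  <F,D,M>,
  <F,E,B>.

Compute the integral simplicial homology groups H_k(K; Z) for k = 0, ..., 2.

H_0 ≅ Z,  H_1 ≅ Z ⊕ Z/2,  H_2 = 0.

Fix the vertex order A < B < D < E < F < G < J < L < M and write every simplex with vertices in increasing order. Then dim K = 2 and the simplices of K are:

  0-simplices (9): A, B, D, E, F, G, J, L, M
  1-simplices (27): AD, AE, AF, AG, AJ, AL, BD, BE, BF, BJ, BL, BM, DF, DG, DL, DM, EF, EG, EL, EM, FJ, FM, GJ, GL, GM, JL, JM
  2-simplices (18): ADG, ADL, AEF, AEL, AFJ, AGJ, BDF, BDL, BEF, BEM, BJL, BJM, DFM, DGM, EGL, EGM, FJM, GJL

giving chain groups C_0 ≅ Z^9, C_1 ≅ Z^27, C_2 ≅ Z^18.

The boundary map ∂_1: C_1 → C_0 sends each edge [p,q] (with p < q) to q − p.
The 9×27 boundary matrix has rank 8 and Smith normal form diag(1,1,1,1,1,1,1,1).

Boundary ∂_2: C_2 → C_1 acts by ∂[p,q,r] = [q,r] − [p,r] + [p,q]. For instance
  ∂FJM = JM − FM + FJ,
  ∂GJL = JL − GL + GJ.
As a 27×18 matrix over Z this has rank 18, with invariant factors (1,1,1,1,1,1,1,1,1,1,1,1,1,1,1,1,1,2).

From H_k ≅ ker(∂_k) / im(∂_{k+1}) we obtain:

  H_0: rank C_0 − rank ∂_1 = 9 − 8 = 1, and the invariant factors of ∂_1 are all 1, so H_0 = Z.
  H_1: rank ker ∂_1 − rank ∂_2 = (27 − 8) − 18 = 1, and ∂_2 has invariant factor 2 > 1, so H_1 = Z ⊕ Z/2.
  H_2: rank ker ∂_2 − rank ∂_3 = (18 − 18) − 0 = 0, and there is no ∂_3, so H_2 = 0.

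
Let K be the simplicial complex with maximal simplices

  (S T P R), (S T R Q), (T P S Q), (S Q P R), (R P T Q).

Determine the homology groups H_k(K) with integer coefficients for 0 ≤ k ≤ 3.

We work with the vertex ordering P < Q < R < S < T. The simplices of K, each written with vertices in increasing order, are:

  0-simplices (5): P, Q, R, S, T
  1-simplices (10): PQ, PR, PS, PT, QR, QS, QT, RS, RT, ST
  2-simplices (10): PQR, PQS, PQT, PRS, PRT, PST, QRS, QRT, QST, RST
  3-simplices (5): PQRS, PQRT, PQST, PRST, QRST

Hence C_0 ≅ Z^5, C_1 ≅ Z^10, C_2 ≅ Z^10, C_3 ≅ Z^5.

Boundary ∂_1: C_1 → C_0 maps an edge to its endpoints' difference, ∂[p,q] = q − p. For instance
  ∂RT = T − R.
As a 5×10 matrix over Z this has rank 4, with invariant factors (1,1,1,1).

Boundary ∂_2: C_2 → C_1 acts by ∂[p,q,r] = [q,r] − [p,r] + [p,q]. For instance
  ∂QRT = RT − QT + QR,
  ∂QST = ST − QT + QS.
The resulting 10×10 matrix has rank 6, and its Smith normal form has invariant factors (1,1,1,1,1,1).

The boundary map ∂_3: C_3 → C_2 sends each 3-simplex σ to the alternating sum Σ_i (−1)^i (σ with its i-th vertex removed). For instance
  ∂PRST = RST − PST + PRT − PRS,
  ∂PQRS = QRS − PRS + PQS − PQR.
This gives a 10×5 integer matrix of rank 4; reducing to Smith normal form yields diagonal entries (1,1,1,1).

Reading off H_k = ker ∂_k / im ∂_{k+1}:

  H_0: rank C_0 − rank ∂_1 = 5 − 4 = 1, and the invariant factors of ∂_1 are all 1, so H_0 ≅ Z.
  H_1: rank ker ∂_1 − rank ∂_2 = (10 − 4) − 6 = 0, and the invariant factors of ∂_2 are all 1, so H_1 ≅ 0.
  H_2: rank ker ∂_2 − rank ∂_3 = (10 − 6) − 4 = 0, and the invariant factors of ∂_3 are all 1, so H_2 ≅ 0.
  H_3: rank ker ∂_3 − rank ∂_4 = (5 − 4) − 0 = 1, and there is no ∂_4, so H_3 ≅ Z.

H_0 ≅ Z,  H_1 = 0,  H_2 = 0,  H_3 ≅ Z.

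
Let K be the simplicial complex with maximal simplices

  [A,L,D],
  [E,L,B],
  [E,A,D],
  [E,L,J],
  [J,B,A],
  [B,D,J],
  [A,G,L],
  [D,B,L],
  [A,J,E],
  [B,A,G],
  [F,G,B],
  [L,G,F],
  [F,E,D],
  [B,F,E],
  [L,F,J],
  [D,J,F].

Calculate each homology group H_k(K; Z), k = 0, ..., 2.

H_0 = Z,  H_1 = Z^2,  H_2 = Z.

Take the total order A < B < D < E < F < G < J < L on the vertex set. Then K (dimension 2) consists of the simplices:

  0-simplices (8): A, B, D, E, F, G, J, L
  1-simplices (24): AB, AD, AE, AG, AJ, AL, BD, BE, BF, BG, BJ, BL, DE, DF, DJ, DL, EF, EJ, EL, FG, FJ, FL, GL, JL
  2-simplices (16): ABG, ABJ, ADE, ADL, AEJ, AGL, BDJ, BDL, BEF, BEL, BFG, DEF, DFJ, EJL, FGL, FJL

so the chain groups are C_0 ≅ Z^8, C_1 ≅ Z^24, C_2 ≅ Z^16.

∂_1: C_1 → C_0 sends each edge [p,q] (with p < q) to q − p. For instance
  ∂AL = L − A.
This gives a 8×24 integer matrix of rank 7; reducing to Smith normal form yields diagonal entries (1,1,1,1,1,1,1).

The boundary map ∂_2: C_2 → C_1 maps a triangle to the signed sum of its edges. For instance
  ∂ADL = DL − AL + AD,
  ∂DFJ = FJ − DJ + DF.
This gives a 24×16 integer matrix of rank 15; reducing to Smith normal form yields diagonal entries (1,1,1,1,1,1,1,1,1,1,1,1,1,1,1).

Now H_k = ker ∂_k / im ∂_{k+1}, so:

  H_0: rank C_0 − rank ∂_1 = 8 − 7 = 1, and the invariant factors of ∂_1 are all 1, so H_0 ≅ Z.
  H_1: rank ker ∂_1 − rank ∂_2 = (24 − 7) − 15 = 2, and the invariant factors of ∂_2 are all 1, so H_1 ≅ Z^2.
  H_2: rank ker ∂_2 − rank ∂_3 = (16 − 15) − 0 = 1, and there is no ∂_3, so H_2 ≅ Z.

As a check, the Euler characteristic is 8 − 24 + 16 = 0, which agrees with 1 − 2 + 1 = 0.
(K is a triangulation of the torus T^2.)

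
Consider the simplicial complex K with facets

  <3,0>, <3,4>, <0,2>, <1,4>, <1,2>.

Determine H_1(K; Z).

H_1 = Z.

Order the vertices as 0 < 1 < 2 < 3 < 4. Listing each simplex with vertices in this order, K has dimension 1 with simplices:

  0-simplices (5): [0], [1], [2], [3], [4]
  1-simplices (5): [0,2], [0,3], [1,2], [1,4], [3,4]

giving chain groups C_0 ≅ Z^5, C_1 ≅ Z^5.

Boundary ∂_1: C_1 → C_0 maps an edge to its endpoints' difference, ∂[p,q] = q − p. For instance
  ∂[0,2] = [2] − [0].
As a 5×5 matrix over Z this has rank 4, with invariant factors (1,1,1,1).

Reading off H_k = ker ∂_k / im ∂_{k+1}:

  H_1: rank ker ∂_1 − rank ∂_2 = (5 − 4) − 0 = 1, and there is no ∂_2, so H_1 ≅ Z.

(K is a triangulation of the circle S^1.)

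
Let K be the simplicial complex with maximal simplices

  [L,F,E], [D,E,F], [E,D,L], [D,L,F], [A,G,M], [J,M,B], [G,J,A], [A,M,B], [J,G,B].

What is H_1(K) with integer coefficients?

H_1 ≅ Z.

Fix the vertex order A < B < D < E < F < G < J < L < M and write every simplex with vertices in increasing order. Then dim K = 2 and the simplices of K are:

  0-simplices (9): A, B, D, E, F, G, J, L, M
  1-simplices (16): AB, AG, AJ, AM, BG, BJ, BM, DE, DF, DL, EF, EL, FL, GJ, GM, JM
  2-simplices (9): ABM, AGJ, AGM, BGJ, BJM, DEF, DEL, DFL, EFL

so the chain groups are C_0 ≅ Z^9, C_1 ≅ Z^16, C_2 ≅ Z^9.

∂_1: C_1 → C_0 sends each edge [p,q] (with p < q) to q − p. For instance
  ∂AJ = J − A.
The resulting 9×16 matrix has rank 7, and its Smith normal form has invariant factors (1,1,1,1,1,1,1).

The boundary map ∂_2: C_2 → C_1 maps a triangle to the signed sum of its edges. For instance
  ∂DEL = EL − DL + DE,
  ∂AGM = GM − AM + AG.
As a 16×9 matrix over Z this has rank 8, with invariant factors (1,1,1,1,1,1,1,1).

Reading off H_k = ker ∂_k / im ∂_{k+1}:

  H_1: rank ker ∂_1 − rank ∂_2 = (16 − 7) − 8 = 1, and the invariant factors of ∂_2 are all 1, so H_1 = Z.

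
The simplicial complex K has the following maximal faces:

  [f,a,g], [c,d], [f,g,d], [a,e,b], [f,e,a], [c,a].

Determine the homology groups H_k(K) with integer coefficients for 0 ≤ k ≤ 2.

Fix the vertex order a < b < c < d < e < f < g and write every simplex with vertices in increasing order. Then dim K = 2 and the simplices of K are:

  0-simplices (7): a, b, c, d, e, f, g
  1-simplices (11): ab, ac, ae, af, ag, be, cd, df, dg, ef, fg
  2-simplices (4): abe, aef, afg, dfg

giving chain groups C_0 ≅ Z^7, C_1 ≅ Z^11, C_2 ≅ Z^4.

∂_1: C_1 → C_0 sends each edge [p,q] (with p < q) to q − p. For instance
  ∂ef = f − e.
The 7×11 boundary matrix has rank 6 and Smith normal form diag(1,1,1,1,1,1).

∂_2: C_2 → C_1 acts by ∂[p,q,r] = [q,r] − [p,r] + [p,q]. For instance
  ∂aef = ef − af + ae,
  ∂afg = fg − ag + af.
The 11×4 boundary matrix has rank 4 and Smith normal form diag(1,1,1,1).

Computing H_k = (kernel of ∂_k) / (image of ∂_{k+1}):

  H_0: rank C_0 − rank ∂_1 = 7 − 6 = 1, and the invariant factors of ∂_1 are all 1, so H_0 ≅ Z.
  H_1: rank ker ∂_1 − rank ∂_2 = (11 − 6) − 4 = 1, and the invariant factors of ∂_2 are all 1, so H_1 ≅ Z.
  H_2: rank ker ∂_2 − rank ∂_3 = (4 − 4) − 0 = 0, and there is no ∂_3, so H_2 ≅ 0.

As a check, the Euler characteristic is 7 − 11 + 4 = 0, which agrees with 1 − 1 + 0 = 0.

H_0 = Z,  H_1 = Z,  H_2 = 0.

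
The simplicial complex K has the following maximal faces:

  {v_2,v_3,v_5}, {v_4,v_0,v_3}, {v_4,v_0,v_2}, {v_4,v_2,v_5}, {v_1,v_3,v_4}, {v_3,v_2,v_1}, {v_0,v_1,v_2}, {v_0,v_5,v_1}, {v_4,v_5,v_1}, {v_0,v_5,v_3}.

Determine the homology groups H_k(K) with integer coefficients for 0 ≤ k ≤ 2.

H_0 ≅ Z,  H_1 ≅ Z/2,  H_2 = 0.

Fix the vertex order v_0 < v_1 < v_2 < v_3 < v_4 < v_5 and write every simplex with vertices in increasing order. Then dim K = 2 and the simplices of K are:

  0-simplices (6): [v_0], [v_1], [v_2], [v_3], [v_4], [v_5]
  1-simplices (15): (15 of them)
  2-simplices (10): [v_0,v_1,v_2], [v_0,v_1,v_5], [v_0,v_2,v_4], [v_0,v_3,v_4], [v_0,v_3,v_5], [v_1,v_2,v_3], [v_1,v_3,v_4], [v_1,v_4,v_5], [v_2,v_3,v_5], [v_2,v_4,v_5]

giving chain groups C_0 ≅ Z^6, C_1 ≅ Z^15, C_2 ≅ Z^10.

The boundary map ∂_1: C_1 → C_0 is given by ∂[p,q] = [q] − [p].
The resulting 6×15 matrix has rank 5, and its Smith normal form has invariant factors (1,1,1,1,1).

The boundary map ∂_2: C_2 → C_1 sends each 2-simplex [p,q,r] to [q,r] − [p,r] + [p,q]. For instance
  ∂[v_0,v_3,v_4] = [v_3,v_4] − [v_0,v_4] + [v_0,v_3],
  ∂[v_0,v_1,v_5] = [v_1,v_5] − [v_0,v_5] + [v_0,v_1].
This gives a 15×10 integer matrix of rank 10; reducing to Smith normal form yields diagonal entries (1,1,1,1,1,1,1,1,1,2).

Now H_k = ker ∂_k / im ∂_{k+1}, so:

  H_0: rank C_0 − rank ∂_1 = 6 − 5 = 1, and the invariant factors of ∂_1 are all 1, so H_0 ≅ Z.
  H_1: rank ker ∂_1 − rank ∂_2 = (15 − 5) − 10 = 0, and ∂_2 has invariant factor 2 > 1, so H_1 ≅ Z/2.
  H_2: rank ker ∂_2 − rank ∂_3 = (10 − 10) − 0 = 0, and there is no ∂_3, so H_2 ≅ 0.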